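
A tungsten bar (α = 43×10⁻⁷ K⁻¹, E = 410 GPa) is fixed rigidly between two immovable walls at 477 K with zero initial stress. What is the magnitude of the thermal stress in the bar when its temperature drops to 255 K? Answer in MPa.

σ = 391 MPa

Fully constrained: the free strain ε = αΔT is blocked, so σ = Eε = EαΔT.
|ΔT| = 222 K
σ = 410×10⁹ × 43×10⁻⁷ × 222 = 3.91×10⁸ Pa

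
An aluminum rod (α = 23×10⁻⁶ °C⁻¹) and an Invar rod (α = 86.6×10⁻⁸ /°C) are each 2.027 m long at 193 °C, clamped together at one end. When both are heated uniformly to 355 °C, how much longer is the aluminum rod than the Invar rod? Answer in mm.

ΔT = 162 K
aluminum: ΔL = 23×10⁻⁶ × 2.027 m × 162 = 7.5526×10⁻³ m = 7.5526 mm
Invar: ΔL = 86.6×10⁻⁸ × 2.027 m × 162 = 2.8437×10⁻⁴ m = 0.28437 mm
difference = 7.5526 − 0.28437 = 7.26823 mm

7.27 mm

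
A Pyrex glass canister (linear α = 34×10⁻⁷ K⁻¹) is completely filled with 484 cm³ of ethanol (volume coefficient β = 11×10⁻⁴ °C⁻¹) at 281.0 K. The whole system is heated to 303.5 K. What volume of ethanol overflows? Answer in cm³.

11.9 cm³

The canister also expands: β_container ≈ 3α = 1.02×10⁻⁵ /K
Net overflow = V₀(β_liq − 3α_cont)ΔT
β − 3α = 1.10×10⁻³ − 1.02×10⁻⁵ = 1.0898×10⁻³ /K; ΔT = 22.5 K
ΔV = 484 × 1.0898×10⁻³ × 22.5 = 11.9 cm³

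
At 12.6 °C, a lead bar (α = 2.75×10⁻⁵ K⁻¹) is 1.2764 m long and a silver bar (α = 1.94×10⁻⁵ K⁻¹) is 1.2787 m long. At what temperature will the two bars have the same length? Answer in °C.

Equal length when α₁L₁ΔT − α₂L₂ΔT = L₂ − L₁ = 2.30×10⁻³ m
α₁L₁ = 3.5101×10⁻⁵, α₂L₂ = 2.480678×10⁻⁵ → Δ(αL) = 1.029422×10⁻⁵ m/K
ΔT = 2.30×10⁻³ / 1.029422×10⁻⁵ = 223.426 K, so T = 12.6 + 223.426 = 236.026 °C

T = 236.0 °C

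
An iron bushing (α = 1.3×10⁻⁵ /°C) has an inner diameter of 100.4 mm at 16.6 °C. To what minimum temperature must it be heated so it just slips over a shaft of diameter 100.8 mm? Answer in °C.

Required Δd = 100.8 − 100.4 = 0.4 mm
Δd = αd₀ΔT ⇒ ΔT = Δd/(αd₀) = 0.4 / (1.3×10⁻⁵ × 100.4) = 306.47 K
T_min = 16.6 + 306.47 = 323.07 °C

T = 323 °C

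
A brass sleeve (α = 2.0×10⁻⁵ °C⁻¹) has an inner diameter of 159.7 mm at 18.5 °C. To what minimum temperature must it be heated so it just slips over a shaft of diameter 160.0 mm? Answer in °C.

Required Δd = 160.0 − 159.7 = 0.3 mm
Δd = αd₀ΔT ⇒ ΔT = Δd/(αd₀) = 0.3 / (2.0×10⁻⁵ × 159.7) = 93.93 K
T_min = 18.5 + 93.93 = 112.43 °C

T = 112 °C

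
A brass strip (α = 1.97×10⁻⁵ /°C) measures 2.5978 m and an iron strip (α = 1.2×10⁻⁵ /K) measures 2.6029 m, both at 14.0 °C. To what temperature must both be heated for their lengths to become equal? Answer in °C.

T = 269.7 °C

L₁(1 + α₁ΔT) = L₂(1 + α₂ΔT) ⇒ ΔT = (L₂ − L₁)/(α₁L₁ − α₂L₂)
L₂ − L₁ = 2.6029 − 2.5978 = 5.10×10⁻³ m
α₁L₁ − α₂L₂ = 1.97×10⁻⁵×2.5978 − 1.2×10⁻⁵×2.6029 = 1.994186×10⁻⁵ m/K
ΔT = 5.10×10⁻³ / 1.994186×10⁻⁵ = 255.743 K
T = 14.0 + 255.743 = 269.743 °C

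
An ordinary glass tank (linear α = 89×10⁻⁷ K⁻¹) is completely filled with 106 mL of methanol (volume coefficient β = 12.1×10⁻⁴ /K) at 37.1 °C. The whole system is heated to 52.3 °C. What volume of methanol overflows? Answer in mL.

The tank also expands: β_container ≈ 3α = 2.67×10⁻⁵ /K
Net overflow = V₀(β_liq − 3α_cont)ΔT
β − 3α = 1.21×10⁻³ − 2.67×10⁻⁵ = 1.1833×10⁻³ /K; ΔT = 15.2 K
ΔV = 106 × 1.1833×10⁻³ × 15.2 = 1.91 mL

1.91 mL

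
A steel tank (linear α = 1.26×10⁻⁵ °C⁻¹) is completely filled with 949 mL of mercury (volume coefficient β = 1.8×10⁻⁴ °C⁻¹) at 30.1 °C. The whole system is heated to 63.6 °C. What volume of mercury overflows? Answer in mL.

4.52 mL

The tank also expands: β_container ≈ 3α = 3.78×10⁻⁵ /K
Net overflow = V₀(β_liq − 3α_cont)ΔT
β − 3α = 1.80×10⁻⁴ − 3.78×10⁻⁵ = 1.422×10⁻⁴ /K; ΔT = 33.5 K
ΔV = 949 × 1.422×10⁻⁴ × 33.5 = 4.52 mL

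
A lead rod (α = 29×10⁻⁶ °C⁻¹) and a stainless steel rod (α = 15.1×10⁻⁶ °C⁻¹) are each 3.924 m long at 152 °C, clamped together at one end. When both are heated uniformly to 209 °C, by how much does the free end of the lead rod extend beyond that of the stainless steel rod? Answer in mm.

3.11 mm

ΔT = 57 K
lead: ΔL = 29×10⁻⁶ × 3.924 m × 57 = 6.4864×10⁻³ m = 6.4864 mm
stainless steel: ΔL = 15.1×10⁻⁶ × 3.924 m × 57 = 3.3774×10⁻³ m = 3.3774 mm
difference = 6.4864 − 3.3774 = 3.1090 mm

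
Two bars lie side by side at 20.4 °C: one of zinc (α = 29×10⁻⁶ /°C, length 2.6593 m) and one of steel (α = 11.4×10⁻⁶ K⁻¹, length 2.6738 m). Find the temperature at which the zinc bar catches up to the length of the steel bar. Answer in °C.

T = 331.3 °C

L₁(1 + α₁ΔT) = L₂(1 + α₂ΔT) ⇒ ΔT = (L₂ − L₁)/(α₁L₁ − α₂L₂)
L₂ − L₁ = 2.6738 − 2.6593 = 1.45×10⁻² m
α₁L₁ − α₂L₂ = 29×10⁻⁶×2.6593 − 11.4×10⁻⁶×2.6738 = 4.663838×10⁻⁵ m/K
ΔT = 1.45×10⁻² / 4.663838×10⁻⁵ = 310.903 K
T = 20.4 + 310.903 = 331.303 °C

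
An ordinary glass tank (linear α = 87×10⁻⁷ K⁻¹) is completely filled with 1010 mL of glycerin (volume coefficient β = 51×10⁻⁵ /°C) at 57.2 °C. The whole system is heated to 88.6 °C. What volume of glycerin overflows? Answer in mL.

15.3 mL

The tank also expands: β_container ≈ 3α = 2.61×10⁻⁵ /K
Net overflow = V₀(β_liq − 3α_cont)ΔT
β − 3α = 5.10×10⁻⁴ − 2.61×10⁻⁵ = 4.839×10⁻⁴ /K; ΔT = 31.4 K
ΔV = 1010 × 4.839×10⁻⁴ × 31.4 = 15.3 mL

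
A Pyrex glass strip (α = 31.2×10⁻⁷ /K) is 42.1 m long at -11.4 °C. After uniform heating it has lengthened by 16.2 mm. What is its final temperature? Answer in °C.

ΔL = αL₀ΔT ⇒ ΔT = ΔL / (αL₀)
ΔT = 16.2×10⁻³ m / (31.2×10⁻⁷ × 42.1 m) = 123.33 K
T = -11.4 + 123.33 = 111.93 °C

T = 112 °C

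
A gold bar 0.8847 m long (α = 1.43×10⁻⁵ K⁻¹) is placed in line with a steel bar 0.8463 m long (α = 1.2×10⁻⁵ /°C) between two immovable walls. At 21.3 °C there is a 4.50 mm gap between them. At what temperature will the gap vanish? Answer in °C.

Gap closes when ΔL₁ + ΔL₂ = 4.50 mm = 4.50×10⁻³ m
(α₁L₁ + α₂L₂)ΔT = g
α₁L₁ + α₂L₂ = 1.43×10⁻⁵×0.8847 + 1.2×10⁻⁵×0.8463 = 2.280681×10⁻⁵ m/K
ΔT = 4.50×10⁻³ / 2.280681×10⁻⁵ = 197.31 K
T = 21.3 + 197.31 = 218.61 °C

T = 219 °C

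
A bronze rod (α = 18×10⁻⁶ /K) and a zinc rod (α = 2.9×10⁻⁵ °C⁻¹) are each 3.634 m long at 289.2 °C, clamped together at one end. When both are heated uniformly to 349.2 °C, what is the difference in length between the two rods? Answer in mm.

ΔT = 60.0 K
bronze: ΔL = 18×10⁻⁶ × 3.634 m × 60.0 = 3.9247×10⁻³ m = 3.9247 mm
zinc: ΔL = 2.9×10⁻⁵ × 3.634 m × 60.0 = 6.3232×10⁻³ m = 6.3232 mm
difference = 6.3232 − 3.9247 = 2.3985 mm

2.40 mm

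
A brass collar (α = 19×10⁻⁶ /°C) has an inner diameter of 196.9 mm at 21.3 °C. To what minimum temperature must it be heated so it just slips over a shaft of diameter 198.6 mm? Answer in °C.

Required Δd = 198.6 − 196.9 = 1.7 mm
Δd = αd₀ΔT ⇒ ΔT = Δd/(αd₀) = 1.7 / (19×10⁻⁶ × 196.9) = 454.41 K
T_min = 21.3 + 454.41 = 475.71 °C

T = 476 °C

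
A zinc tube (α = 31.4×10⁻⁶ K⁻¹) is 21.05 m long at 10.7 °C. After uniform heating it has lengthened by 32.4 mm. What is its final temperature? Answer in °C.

T = 59.7 °C

ΔL = αL₀ΔT ⇒ ΔT = ΔL / (αL₀)
ΔT = 32.4×10⁻³ m / (31.4×10⁻⁶ × 21.05 m) = 49.019 K
T = 10.7 + 49.019 = 59.719 °C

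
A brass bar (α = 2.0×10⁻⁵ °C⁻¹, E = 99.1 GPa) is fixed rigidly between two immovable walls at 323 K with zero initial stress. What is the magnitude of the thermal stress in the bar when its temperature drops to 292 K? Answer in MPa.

σ = 61.4 MPa

Fully constrained: the free strain ε = αΔT is blocked, so σ = Eε = EαΔT.
|ΔT| = 31 K
σ = 99.1×10⁹ × 2.0×10⁻⁵ × 31 = 6.14×10⁷ Pa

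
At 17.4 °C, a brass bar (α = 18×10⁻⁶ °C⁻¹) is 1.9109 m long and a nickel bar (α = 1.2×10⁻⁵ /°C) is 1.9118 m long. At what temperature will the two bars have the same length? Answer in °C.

L₁(1 + α₁ΔT) = L₂(1 + α₂ΔT) ⇒ ΔT = (L₂ − L₁)/(α₁L₁ − α₂L₂)
L₂ − L₁ = 1.9118 − 1.9109 = 9.00×10⁻⁴ m
α₁L₁ − α₂L₂ = 18×10⁻⁶×1.9109 − 1.2×10⁻⁵×1.9118 = 1.14546×10⁻⁵ m/K
ΔT = 9.00×10⁻⁴ / 1.14546×10⁻⁵ = 78.5711 K
T = 17.4 + 78.5711 = 95.9711 °C

T = 95.97 °C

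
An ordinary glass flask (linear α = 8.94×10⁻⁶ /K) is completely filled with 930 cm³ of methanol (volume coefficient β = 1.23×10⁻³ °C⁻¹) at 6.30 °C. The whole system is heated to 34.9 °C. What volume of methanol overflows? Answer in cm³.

The flask also expands: β_container ≈ 3α = 2.682×10⁻⁵ /K
Net overflow = V₀(β_liq − 3α_cont)ΔT
β − 3α = 1.23×10⁻³ − 2.682×10⁻⁵ = 1.20318×10⁻³ /K; ΔT = 28.60 K
ΔV = 930 × 1.20318×10⁻³ × 28.60 = 32.0 cm³

32.0 cm³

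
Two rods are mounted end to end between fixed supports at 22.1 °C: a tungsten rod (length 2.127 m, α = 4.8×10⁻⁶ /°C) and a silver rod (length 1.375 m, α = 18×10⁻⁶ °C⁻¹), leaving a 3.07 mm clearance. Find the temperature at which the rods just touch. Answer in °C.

Gap closes when ΔL₁ + ΔL₂ = 3.07 mm = 3.07×10⁻³ m
(α₁L₁ + α₂L₂)ΔT = g
α₁L₁ + α₂L₂ = 4.8×10⁻⁶×2.127 + 18×10⁻⁶×1.375 = 3.49596×10⁻⁵ m/K
ΔT = 3.07×10⁻³ / 3.49596×10⁻⁵ = 87.82 K
T = 22.1 + 87.82 = 109.92 °C

T = 110 °C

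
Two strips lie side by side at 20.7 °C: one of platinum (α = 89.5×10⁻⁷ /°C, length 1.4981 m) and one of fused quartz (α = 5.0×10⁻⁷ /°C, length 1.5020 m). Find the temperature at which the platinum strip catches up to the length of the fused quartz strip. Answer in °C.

T = 328.8 °C

L₁(1 + α₁ΔT) = L₂(1 + α₂ΔT) ⇒ ΔT = (L₂ − L₁)/(α₁L₁ − α₂L₂)
L₂ − L₁ = 1.5020 − 1.4981 = 3.90×10⁻³ m
α₁L₁ − α₂L₂ = 89.5×10⁻⁷×1.4981 − 5.0×10⁻⁷×1.5020 = 1.2656995×10⁻⁵ m/K
ΔT = 3.90×10⁻³ / 1.2656995×10⁻⁵ = 308.130 K
T = 20.7 + 308.130 = 328.830 °C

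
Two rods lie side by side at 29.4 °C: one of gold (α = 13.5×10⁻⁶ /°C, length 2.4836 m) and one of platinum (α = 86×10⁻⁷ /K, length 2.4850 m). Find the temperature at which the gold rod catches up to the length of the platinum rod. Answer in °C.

L₁(1 + α₁ΔT) = L₂(1 + α₂ΔT) ⇒ ΔT = (L₂ − L₁)/(α₁L₁ − α₂L₂)
L₂ − L₁ = 2.4850 − 2.4836 = 1.40×10⁻³ m
α₁L₁ − α₂L₂ = 13.5×10⁻⁶×2.4836 − 86×10⁻⁷×2.4850 = 1.21576×10⁻⁵ m/K
ΔT = 1.40×10⁻³ / 1.21576×10⁻⁵ = 115.154 K
T = 29.4 + 115.154 = 144.554 °C

T = 144.6 °C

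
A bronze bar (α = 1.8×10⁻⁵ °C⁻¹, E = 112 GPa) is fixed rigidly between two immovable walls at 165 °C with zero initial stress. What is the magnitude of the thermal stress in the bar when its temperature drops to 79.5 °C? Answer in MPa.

σ = 172 MPa

Fully constrained: the free strain ε = αΔT is blocked, so σ = Eε = EαΔT.
|ΔT| = 85.5 K
σ = 112×10⁹ × 1.8×10⁻⁵ × 85.5 = 1.72×10⁸ Pa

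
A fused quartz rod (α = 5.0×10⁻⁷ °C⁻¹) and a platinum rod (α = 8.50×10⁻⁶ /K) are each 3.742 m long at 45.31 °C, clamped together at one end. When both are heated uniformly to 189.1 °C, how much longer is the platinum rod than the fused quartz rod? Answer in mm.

ΔT = 143.79 K
fused quartz: ΔL = 5.0×10⁻⁷ × 3.742 m × 143.79 = 2.6903×10⁻⁴ m = 0.26903 mm
platinum: ΔL = 8.50×10⁻⁶ × 3.742 m × 143.79 = 4.5735×10⁻³ m = 4.5735 mm
difference = 4.5735 − 0.26903 = 4.30447 mm

4.30 mm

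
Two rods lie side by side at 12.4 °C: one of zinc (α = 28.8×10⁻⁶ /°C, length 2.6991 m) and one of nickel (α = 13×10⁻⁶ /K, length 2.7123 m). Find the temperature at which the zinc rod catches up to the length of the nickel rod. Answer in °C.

L₁(1 + α₁ΔT) = L₂(1 + α₂ΔT) ⇒ ΔT = (L₂ − L₁)/(α₁L₁ − α₂L₂)
L₂ − L₁ = 2.7123 − 2.6991 = 1.32×10⁻² m
α₁L₁ − α₂L₂ = 28.8×10⁻⁶×2.6991 − 13×10⁻⁶×2.7123 = 4.247418×10⁻⁵ m/K
ΔT = 1.32×10⁻² / 4.247418×10⁻⁵ = 310.777 K
T = 12.4 + 310.777 = 323.177 °C

T = 323.2 °C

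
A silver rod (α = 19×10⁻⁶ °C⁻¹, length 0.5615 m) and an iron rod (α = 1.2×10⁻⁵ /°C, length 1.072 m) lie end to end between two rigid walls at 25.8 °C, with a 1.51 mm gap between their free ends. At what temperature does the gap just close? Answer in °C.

α₁L₁ = 1.06685×10⁻⁵ m/K, α₂L₂ = 1.2864×10⁻⁵ m/K → total 2.35325×10⁻⁵ m/K
ΔT = g/(α₁L₁+α₂L₂) = 1.51×10⁻³ / 2.35325×10⁻⁵ = 64.167 K
T = 25.8 + 64.167 = 89.967 °C

T = 90.0 °C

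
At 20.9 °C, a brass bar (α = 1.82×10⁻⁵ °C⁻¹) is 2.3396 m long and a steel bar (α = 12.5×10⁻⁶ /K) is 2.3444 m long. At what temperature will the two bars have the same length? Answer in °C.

T = 382.5 °C

L₁(1 + α₁ΔT) = L₂(1 + α₂ΔT) ⇒ ΔT = (L₂ − L₁)/(α₁L₁ − α₂L₂)
L₂ − L₁ = 2.3444 − 2.3396 = 4.80×10⁻³ m
α₁L₁ − α₂L₂ = 1.82×10⁻⁵×2.3396 − 12.5×10⁻⁶×2.3444 = 1.327572×10⁻⁵ m/K
ΔT = 4.80×10⁻³ / 1.327572×10⁻⁵ = 361.562 K
T = 20.9 + 361.562 = 382.462 °C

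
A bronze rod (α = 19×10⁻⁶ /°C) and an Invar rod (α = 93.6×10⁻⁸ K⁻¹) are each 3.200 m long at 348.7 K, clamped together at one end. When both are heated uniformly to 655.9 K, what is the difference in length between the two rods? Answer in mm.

ΔT = 307.2 K
bronze: ΔL = 19×10⁻⁶ × 3.200 m × 307.2 = 1.8678×10⁻² m = 18.678 mm
Invar: ΔL = 93.6×10⁻⁸ × 3.200 m × 307.2 = 9.2013×10⁻⁴ m = 0.92013 mm
difference = 18.678 − 0.92013 = 17.75787 mm

17.8 mm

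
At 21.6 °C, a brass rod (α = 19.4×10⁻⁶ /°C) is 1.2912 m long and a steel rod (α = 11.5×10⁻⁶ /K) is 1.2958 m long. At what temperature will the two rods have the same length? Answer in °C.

T = 474.9 °C

L₁(1 + α₁ΔT) = L₂(1 + α₂ΔT) ⇒ ΔT = (L₂ − L₁)/(α₁L₁ − α₂L₂)
L₂ − L₁ = 1.2958 − 1.2912 = 4.60×10⁻³ m
α₁L₁ − α₂L₂ = 19.4×10⁻⁶×1.2912 − 11.5×10⁻⁶×1.2958 = 1.014758×10⁻⁵ m/K
ΔT = 4.60×10⁻³ / 1.014758×10⁻⁵ = 453.310 K
T = 21.6 + 453.310 = 474.910 °C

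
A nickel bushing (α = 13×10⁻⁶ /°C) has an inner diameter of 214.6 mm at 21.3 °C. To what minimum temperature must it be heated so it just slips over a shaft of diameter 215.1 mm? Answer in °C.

T = 201 °C

Required Δd = 215.1 − 214.6 = 0.5 mm
Δd = αd₀ΔT ⇒ ΔT = Δd/(αd₀) = 0.5 / (13×10⁻⁶ × 214.6) = 179.22 K
T_min = 21.3 + 179.22 = 200.52 °C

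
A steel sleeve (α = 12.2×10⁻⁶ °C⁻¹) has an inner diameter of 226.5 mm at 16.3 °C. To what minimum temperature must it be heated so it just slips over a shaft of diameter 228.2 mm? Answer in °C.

Required Δd = 228.2 − 226.5 = 1.7 mm
Δd = αd₀ΔT ⇒ ΔT = Δd/(αd₀) = 1.7 / (12.2×10⁻⁶ × 226.5) = 615.21 K
T_min = 16.3 + 615.21 = 631.51 °C

T = 632 °C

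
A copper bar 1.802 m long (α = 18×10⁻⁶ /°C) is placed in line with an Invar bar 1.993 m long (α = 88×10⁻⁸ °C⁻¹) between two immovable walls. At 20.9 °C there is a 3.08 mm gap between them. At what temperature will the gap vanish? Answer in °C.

Gap closes when ΔL₁ + ΔL₂ = 3.08 mm = 3.08×10⁻³ m
(α₁L₁ + α₂L₂)ΔT = g
α₁L₁ + α₂L₂ = 18×10⁻⁶×1.802 + 88×10⁻⁸×1.993 = 3.418984×10⁻⁵ m/K
ΔT = 3.08×10⁻³ / 3.418984×10⁻⁵ = 90.09 K
T = 20.9 + 90.09 = 110.99 °C

T = 111 °C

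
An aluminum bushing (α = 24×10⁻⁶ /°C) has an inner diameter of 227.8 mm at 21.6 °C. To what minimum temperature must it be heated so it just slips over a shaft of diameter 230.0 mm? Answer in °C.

T = 424 °C

Required Δd = 230.0 − 227.8 = 2.2 mm
Δd = αd₀ΔT ⇒ ΔT = Δd/(αd₀) = 2.2 / (24×10⁻⁶ × 227.8) = 402.40 K
T_min = 21.6 + 402.40 = 424.00 °C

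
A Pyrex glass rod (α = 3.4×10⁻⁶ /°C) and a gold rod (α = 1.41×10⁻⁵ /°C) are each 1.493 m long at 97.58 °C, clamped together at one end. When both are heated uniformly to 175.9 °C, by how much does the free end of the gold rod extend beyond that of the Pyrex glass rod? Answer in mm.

ΔT = 78.32 K
Pyrex glass: ΔL = 3.4×10⁻⁶ × 1.493 m × 78.32 = 3.9757×10⁻⁴ m = 0.39757 mm
gold: ΔL = 1.41×10⁻⁵ × 1.493 m × 78.32 = 1.6487×10⁻³ m = 1.6487 mm
difference = 1.6487 − 0.39757 = 1.25113 mm

1.25 mm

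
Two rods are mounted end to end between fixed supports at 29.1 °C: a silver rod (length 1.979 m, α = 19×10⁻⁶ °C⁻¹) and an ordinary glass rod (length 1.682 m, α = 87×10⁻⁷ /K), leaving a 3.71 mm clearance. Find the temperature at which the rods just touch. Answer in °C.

Gap closes when ΔL₁ + ΔL₂ = 3.71 mm = 3.71×10⁻³ m
(α₁L₁ + α₂L₂)ΔT = g
α₁L₁ + α₂L₂ = 19×10⁻⁶×1.979 + 87×10⁻⁷×1.682 = 5.22344×10⁻⁵ m/K
ΔT = 3.71×10⁻³ / 5.22344×10⁻⁵ = 71.03 K
T = 29.1 + 71.03 = 100.13 °C

T = 100 °C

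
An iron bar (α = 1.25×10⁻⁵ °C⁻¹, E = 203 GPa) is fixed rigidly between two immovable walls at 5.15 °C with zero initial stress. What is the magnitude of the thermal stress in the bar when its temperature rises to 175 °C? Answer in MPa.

σ = 431 MPa

Fully constrained: the free strain ε = αΔT is blocked, so σ = Eε = EαΔT.
|ΔT| = 169.85 K
σ = 203×10⁹ × 1.25×10⁻⁵ × 169.85 = 4.31×10⁸ Pa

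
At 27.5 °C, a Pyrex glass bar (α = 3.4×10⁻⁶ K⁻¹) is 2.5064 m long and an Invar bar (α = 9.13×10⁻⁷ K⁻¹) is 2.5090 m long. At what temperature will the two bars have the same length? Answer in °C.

T = 444.8 °C

L₁(1 + α₁ΔT) = L₂(1 + α₂ΔT) ⇒ ΔT = (L₂ − L₁)/(α₁L₁ − α₂L₂)
L₂ − L₁ = 2.5090 − 2.5064 = 2.60×10⁻³ m
α₁L₁ − α₂L₂ = 3.4×10⁻⁶×2.5064 − 9.13×10⁻⁷×2.5090 = 6.231043×10⁻⁶ m/K
ΔT = 2.60×10⁻³ / 6.231043×10⁻⁶ = 417.266 K
T = 27.5 + 417.266 = 444.766 °C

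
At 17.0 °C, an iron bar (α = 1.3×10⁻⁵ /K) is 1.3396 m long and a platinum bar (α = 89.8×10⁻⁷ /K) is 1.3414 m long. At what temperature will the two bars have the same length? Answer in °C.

L₁(1 + α₁ΔT) = L₂(1 + α₂ΔT) ⇒ ΔT = (L₂ − L₁)/(α₁L₁ − α₂L₂)
L₂ − L₁ = 1.3414 − 1.3396 = 1.80×10⁻³ m
α₁L₁ − α₂L₂ = 1.3×10⁻⁵×1.3396 − 89.8×10⁻⁷×1.3414 = 5.369028×10⁻⁶ m/K
ΔT = 1.80×10⁻³ / 5.369028×10⁻⁶ = 335.256 K
T = 17.0 + 335.256 = 352.256 °C

T = 352.3 °C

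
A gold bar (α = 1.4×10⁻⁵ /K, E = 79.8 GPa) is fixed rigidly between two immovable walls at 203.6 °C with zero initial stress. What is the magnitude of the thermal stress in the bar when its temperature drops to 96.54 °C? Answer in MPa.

σ = 120 MPa

Fully constrained: the free strain ε = αΔT is blocked, so σ = Eε = EαΔT.
|ΔT| = 107.06 K
σ = 79.8×10⁹ × 1.4×10⁻⁵ × 107.06 = 1.20×10⁸ Pa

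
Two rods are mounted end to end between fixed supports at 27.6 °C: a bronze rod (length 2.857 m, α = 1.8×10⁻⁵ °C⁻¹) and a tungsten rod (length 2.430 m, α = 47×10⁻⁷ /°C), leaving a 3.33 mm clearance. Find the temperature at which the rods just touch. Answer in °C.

T = 80.6 °C

α₁L₁ = 5.1426×10⁻⁵ m/K, α₂L₂ = 1.1421×10⁻⁵ m/K → total 6.2847×10⁻⁵ m/K
ΔT = g/(α₁L₁+α₂L₂) = 3.33×10⁻³ / 6.2847×10⁻⁵ = 52.986 K
T = 27.6 + 52.986 = 80.586 °C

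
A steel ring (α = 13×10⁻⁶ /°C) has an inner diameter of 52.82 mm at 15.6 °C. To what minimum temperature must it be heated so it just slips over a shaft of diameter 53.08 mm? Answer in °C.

T = 394 °C

Required Δd = 53.08 − 52.82 = 0.26 mm
Δd = αd₀ΔT ⇒ ΔT = Δd/(αd₀) = 0.26 / (13×10⁻⁶ × 52.82) = 378.64 K
T_min = 15.6 + 378.64 = 394.24 °C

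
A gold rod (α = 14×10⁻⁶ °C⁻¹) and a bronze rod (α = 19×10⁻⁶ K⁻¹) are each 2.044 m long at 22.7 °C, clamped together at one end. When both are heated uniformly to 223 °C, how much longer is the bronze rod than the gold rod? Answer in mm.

2.05 mm

ΔT = 200.3 K
gold: ΔL = 14×10⁻⁶ × 2.044 m × 200.3 = 5.7318×10⁻³ m = 5.7318 mm
bronze: ΔL = 19×10⁻⁶ × 2.044 m × 200.3 = 7.7789×10⁻³ m = 7.7789 mm
difference = 7.7789 − 5.7318 = 2.0471 mm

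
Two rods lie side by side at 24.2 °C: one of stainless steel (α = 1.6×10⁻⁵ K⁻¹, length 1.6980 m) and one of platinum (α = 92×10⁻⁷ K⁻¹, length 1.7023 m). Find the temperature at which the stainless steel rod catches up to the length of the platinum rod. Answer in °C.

T = 397.9 °C

L₁(1 + α₁ΔT) = L₂(1 + α₂ΔT) ⇒ ΔT = (L₂ − L₁)/(α₁L₁ − α₂L₂)
L₂ − L₁ = 1.7023 − 1.6980 = 4.30×10⁻³ m
α₁L₁ − α₂L₂ = 1.6×10⁻⁵×1.6980 − 92×10⁻⁷×1.7023 = 1.150684×10⁻⁵ m/K
ΔT = 4.30×10⁻³ / 1.150684×10⁻⁵ = 373.691 K
T = 24.2 + 373.691 = 397.891 °C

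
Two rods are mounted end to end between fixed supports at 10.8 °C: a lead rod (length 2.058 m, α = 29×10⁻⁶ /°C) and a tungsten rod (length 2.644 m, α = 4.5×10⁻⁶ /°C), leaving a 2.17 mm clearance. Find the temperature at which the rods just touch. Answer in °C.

T = 41.1 °C

α₁L₁ = 5.9682×10⁻⁵ m/K, α₂L₂ = 1.1898×10⁻⁵ m/K → total 7.158×10⁻⁵ m/K
ΔT = g/(α₁L₁+α₂L₂) = 2.17×10⁻³ / 7.158×10⁻⁵ = 30.316 K
T = 10.8 + 30.316 = 41.116 °C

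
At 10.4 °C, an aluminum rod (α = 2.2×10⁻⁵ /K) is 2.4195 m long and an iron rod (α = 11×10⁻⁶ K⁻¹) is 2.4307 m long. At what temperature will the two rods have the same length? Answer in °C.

T = 433.2 °C

L₁(1 + α₁ΔT) = L₂(1 + α₂ΔT) ⇒ ΔT = (L₂ − L₁)/(α₁L₁ − α₂L₂)
L₂ − L₁ = 2.4307 − 2.4195 = 1.12×10⁻² m
α₁L₁ − α₂L₂ = 2.2×10⁻⁵×2.4195 − 11×10⁻⁶×2.4307 = 2.64913×10⁻⁵ m/K
ΔT = 1.12×10⁻² / 2.64913×10⁻⁵ = 422.780 K
T = 10.4 + 422.780 = 433.180 °C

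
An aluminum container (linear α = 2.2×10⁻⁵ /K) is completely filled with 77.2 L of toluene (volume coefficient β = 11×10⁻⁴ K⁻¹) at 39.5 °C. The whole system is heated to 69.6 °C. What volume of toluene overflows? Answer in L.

The container also expands: β_container ≈ 3α = 6.6×10⁻⁵ /K
Net overflow = V₀(β_liq − 3α_cont)ΔT
β − 3α = 1.10×10⁻³ − 6.6×10⁻⁵ = 1.034×10⁻³ /K; ΔT = 30.1 K
ΔV = 77.2 × 1.034×10⁻³ × 30.1 = 2.40 L

2.40 L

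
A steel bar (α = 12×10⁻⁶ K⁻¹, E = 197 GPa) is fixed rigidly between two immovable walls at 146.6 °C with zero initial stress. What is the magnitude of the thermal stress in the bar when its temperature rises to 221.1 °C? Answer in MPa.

Fully constrained: the free strain ε = αΔT is blocked, so σ = Eε = EαΔT.
|ΔT| = 74.5 K
σ = 197×10⁹ × 12×10⁻⁶ × 74.5 = 1.76×10⁸ Pa

σ = 176 MPa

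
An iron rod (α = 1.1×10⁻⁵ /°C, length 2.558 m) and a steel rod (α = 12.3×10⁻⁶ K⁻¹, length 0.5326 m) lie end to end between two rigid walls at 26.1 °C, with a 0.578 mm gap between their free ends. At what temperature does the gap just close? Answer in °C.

T = 42.8 °C

α₁L₁ = 2.8138×10⁻⁵ m/K, α₂L₂ = 6.55098×10⁻⁶ m/K → total 3.468898×10⁻⁵ m/K
ΔT = g/(α₁L₁+α₂L₂) = 5.78×10⁻⁴ / 3.468898×10⁻⁵ = 16.662 K
T = 26.1 + 16.662 = 42.762 °C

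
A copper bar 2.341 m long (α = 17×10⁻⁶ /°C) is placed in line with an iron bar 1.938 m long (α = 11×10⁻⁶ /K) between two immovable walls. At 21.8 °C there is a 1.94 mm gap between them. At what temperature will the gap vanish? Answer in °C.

α₁L₁ = 3.9797×10⁻⁵ m/K, α₂L₂ = 2.1318×10⁻⁵ m/K → total 6.1115×10⁻⁵ m/K
ΔT = g/(α₁L₁+α₂L₂) = 1.94×10⁻³ / 6.1115×10⁻⁵ = 31.743 K
T = 21.8 + 31.743 = 53.543 °C

T = 53.5 °C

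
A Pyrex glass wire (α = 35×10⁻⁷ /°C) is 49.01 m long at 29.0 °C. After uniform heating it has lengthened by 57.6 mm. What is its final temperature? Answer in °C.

ΔL = αL₀ΔT ⇒ ΔT = ΔL / (αL₀)
ΔT = 57.6×10⁻³ m / (35×10⁻⁷ × 49.01 m) = 335.79 K
T = 29.0 + 335.79 = 364.79 °C

T = 365 °C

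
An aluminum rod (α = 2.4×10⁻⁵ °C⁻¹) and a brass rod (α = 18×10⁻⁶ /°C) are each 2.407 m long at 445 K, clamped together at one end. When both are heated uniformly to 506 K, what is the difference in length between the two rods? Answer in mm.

ΔT = 61 K
aluminum: ΔL = 2.4×10⁻⁵ × 2.407 m × 61 = 3.5238×10⁻³ m = 3.5238 mm
brass: ΔL = 18×10⁻⁶ × 2.407 m × 61 = 2.6429×10⁻³ m = 2.6429 mm
difference = 3.5238 − 2.6429 = 0.8809 mm

0.881 mm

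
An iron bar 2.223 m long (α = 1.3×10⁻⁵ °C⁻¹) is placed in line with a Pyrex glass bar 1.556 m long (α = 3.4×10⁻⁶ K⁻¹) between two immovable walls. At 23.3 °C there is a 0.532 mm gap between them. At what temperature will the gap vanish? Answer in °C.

T = 38.9 °C

Gap closes when ΔL₁ + ΔL₂ = 0.532 mm = 5.32×10⁻⁴ m
(α₁L₁ + α₂L₂)ΔT = g
α₁L₁ + α₂L₂ = 1.3×10⁻⁵×2.223 + 3.4×10⁻⁶×1.556 = 3.41894×10⁻⁵ m/K
ΔT = 5.32×10⁻⁴ / 3.41894×10⁻⁵ = 15.560 K
T = 23.3 + 15.560 = 38.860 °C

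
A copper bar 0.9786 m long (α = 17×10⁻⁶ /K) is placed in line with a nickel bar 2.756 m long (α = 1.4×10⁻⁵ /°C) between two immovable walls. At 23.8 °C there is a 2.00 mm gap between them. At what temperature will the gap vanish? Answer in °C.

α₁L₁ = 1.66362×10⁻⁵ m/K, α₂L₂ = 3.8584×10⁻⁵ m/K → total 5.52202×10⁻⁵ m/K
ΔT = g/(α₁L₁+α₂L₂) = 2.00×10⁻³ / 5.52202×10⁻⁵ = 36.219 K
T = 23.8 + 36.219 = 60.019 °C

T = 60.0 °C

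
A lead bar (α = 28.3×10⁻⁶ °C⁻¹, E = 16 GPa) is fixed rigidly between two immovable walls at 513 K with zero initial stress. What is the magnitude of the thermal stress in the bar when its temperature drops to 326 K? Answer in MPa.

Fully constrained: the free strain ε = αΔT is blocked, so σ = Eε = EαΔT.
|ΔT| = 187 K
σ = 16.0×10⁹ × 28.3×10⁻⁶ × 187 = 8.47×10⁷ Pa

σ = 84.7 MPa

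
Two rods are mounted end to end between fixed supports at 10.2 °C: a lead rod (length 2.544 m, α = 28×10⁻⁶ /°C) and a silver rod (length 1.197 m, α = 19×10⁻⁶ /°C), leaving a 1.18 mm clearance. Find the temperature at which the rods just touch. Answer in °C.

T = 22.8 °C

Gap closes when ΔL₁ + ΔL₂ = 1.18 mm = 1.18×10⁻³ m
(α₁L₁ + α₂L₂)ΔT = g
α₁L₁ + α₂L₂ = 28×10⁻⁶×2.544 + 19×10⁻⁶×1.197 = 9.3975×10⁻⁵ m/K
ΔT = 1.18×10⁻³ / 9.3975×10⁻⁵ = 12.557 K
T = 10.2 + 12.557 = 22.757 °C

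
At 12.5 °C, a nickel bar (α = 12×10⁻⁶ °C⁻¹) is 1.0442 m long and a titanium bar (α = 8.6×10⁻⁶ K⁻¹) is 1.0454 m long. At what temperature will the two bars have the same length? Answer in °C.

L₁(1 + α₁ΔT) = L₂(1 + α₂ΔT) ⇒ ΔT = (L₂ − L₁)/(α₁L₁ − α₂L₂)
L₂ − L₁ = 1.0454 − 1.0442 = 1.20×10⁻³ m
α₁L₁ − α₂L₂ = 12×10⁻⁶×1.0442 − 8.6×10⁻⁶×1.0454 = 3.53996×10⁻⁶ m/K
ΔT = 1.20×10⁻³ / 3.53996×10⁻⁶ = 338.987 K
T = 12.5 + 338.987 = 351.487 °C

T = 351.5 °C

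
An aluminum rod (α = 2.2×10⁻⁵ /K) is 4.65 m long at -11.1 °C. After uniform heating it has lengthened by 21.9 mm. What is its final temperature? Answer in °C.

ΔL = αL₀ΔT ⇒ ΔT = ΔL / (αL₀)
ΔT = 21.9×10⁻³ m / (2.2×10⁻⁵ × 4.65 m) = 214.08 K
T = -11.1 + 214.08 = 202.98 °C

T = 203 °C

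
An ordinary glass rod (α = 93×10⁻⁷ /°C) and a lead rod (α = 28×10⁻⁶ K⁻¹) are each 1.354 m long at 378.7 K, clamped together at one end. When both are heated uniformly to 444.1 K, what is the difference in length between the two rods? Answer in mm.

1.66 mm

ΔT = 65.4 K
ordinary glass: ΔL = 93×10⁻⁷ × 1.354 m × 65.4 = 8.2353×10⁻⁴ m = 0.82353 mm
lead: ΔL = 28×10⁻⁶ × 1.354 m × 65.4 = 2.4794×10⁻³ m = 2.4794 mm
difference = 2.4794 − 0.82353 = 1.65587 mm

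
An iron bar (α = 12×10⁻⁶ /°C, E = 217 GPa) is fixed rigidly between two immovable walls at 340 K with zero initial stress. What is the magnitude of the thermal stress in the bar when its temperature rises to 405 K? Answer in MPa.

Fully constrained: the free strain ε = αΔT is blocked, so σ = Eε = EαΔT.
|ΔT| = 65 K
σ = 217×10⁹ × 12×10⁻⁶ × 65 = 1.69×10⁸ Pa

σ = 169 MPa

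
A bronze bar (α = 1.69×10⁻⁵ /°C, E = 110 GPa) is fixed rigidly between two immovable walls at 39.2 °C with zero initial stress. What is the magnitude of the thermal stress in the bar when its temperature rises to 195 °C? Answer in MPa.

σ = 290 MPa

Fully constrained: the free strain ε = αΔT is blocked, so σ = Eε = EαΔT.
|ΔT| = 155.8 K
σ = 110×10⁹ × 1.69×10⁻⁵ × 155.8 = 2.90×10⁸ Pa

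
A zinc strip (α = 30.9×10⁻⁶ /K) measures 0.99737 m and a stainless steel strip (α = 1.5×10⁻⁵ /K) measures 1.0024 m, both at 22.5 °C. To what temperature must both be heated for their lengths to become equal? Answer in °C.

Equal length when α₁L₁ΔT − α₂L₂ΔT = L₂ − L₁ = 5.03×10⁻³ m
α₁L₁ = 3.0818733×10⁻⁵, α₂L₂ = 1.5036×10⁻⁵ → Δ(αL) = 1.5782733×10⁻⁵ m/K
ΔT = 5.03×10⁻³ / 1.5782733×10⁻⁵ = 318.703 K, so T = 22.5 + 318.703 = 341.203 °C

T = 341.2 °C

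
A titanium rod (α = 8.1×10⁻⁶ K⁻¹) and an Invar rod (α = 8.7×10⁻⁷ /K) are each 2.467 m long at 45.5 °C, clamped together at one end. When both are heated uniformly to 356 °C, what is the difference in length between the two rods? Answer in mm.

ΔT = 310.5 K
titanium: ΔL = 8.1×10⁻⁶ × 2.467 m × 310.5 = 6.2046×10⁻³ m = 6.2046 mm
Invar: ΔL = 8.7×10⁻⁷ × 2.467 m × 310.5 = 6.6642×10⁻⁴ m = 0.66642 mm
difference = 6.2046 − 0.66642 = 5.53818 mm

5.54 mm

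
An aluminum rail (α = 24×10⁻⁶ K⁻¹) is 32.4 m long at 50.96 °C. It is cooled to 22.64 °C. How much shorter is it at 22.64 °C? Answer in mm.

ΔL = 22.0 mm

|ΔT| = |22.64 − 50.96| = 28.32 K
ΔL = αL₀ΔT = (24×10⁻⁶)(32.4)(28.32) = 2.20×10⁻² m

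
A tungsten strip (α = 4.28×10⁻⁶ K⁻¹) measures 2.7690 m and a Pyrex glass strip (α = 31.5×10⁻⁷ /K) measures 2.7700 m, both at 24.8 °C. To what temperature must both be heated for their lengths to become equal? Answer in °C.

Equal length when α₁L₁ΔT − α₂L₂ΔT = L₂ − L₁ = 1.00×10⁻³ m
α₁L₁ = 1.185132×10⁻⁵, α₂L₂ = 8.7255×10⁻⁶ → Δ(αL) = 3.12582×10⁻⁶ m/K
ΔT = 1.00×10⁻³ / 3.12582×10⁻⁶ = 319.916 K, so T = 24.8 + 319.916 = 344.716 °C

T = 344.7 °C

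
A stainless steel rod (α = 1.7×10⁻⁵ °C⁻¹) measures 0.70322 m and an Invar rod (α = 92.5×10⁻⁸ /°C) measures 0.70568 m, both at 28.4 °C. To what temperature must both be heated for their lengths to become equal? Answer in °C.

Equal length when α₁L₁ΔT − α₂L₂ΔT = L₂ − L₁ = 2.46×10⁻³ m
α₁L₁ = 1.195474×10⁻⁵, α₂L₂ = 6.52754×10⁻⁷ → Δ(αL) = 1.1301986×10⁻⁵ m/K
ΔT = 2.46×10⁻³ / 1.1301986×10⁻⁵ = 217.661 K, so T = 28.4 + 217.661 = 246.061 °C

T = 246.1 °C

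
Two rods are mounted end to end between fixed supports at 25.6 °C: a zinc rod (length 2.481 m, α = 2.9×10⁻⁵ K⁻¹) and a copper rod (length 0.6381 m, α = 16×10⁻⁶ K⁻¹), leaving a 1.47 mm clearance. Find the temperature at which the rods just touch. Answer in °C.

α₁L₁ = 7.1949×10⁻⁵ m/K, α₂L₂ = 1.02096×10⁻⁵ m/K → total 8.21586×10⁻⁵ m/K
ΔT = g/(α₁L₁+α₂L₂) = 1.47×10⁻³ / 8.21586×10⁻⁵ = 17.892 K
T = 25.6 + 17.892 = 43.492 °C

T = 43.5 °C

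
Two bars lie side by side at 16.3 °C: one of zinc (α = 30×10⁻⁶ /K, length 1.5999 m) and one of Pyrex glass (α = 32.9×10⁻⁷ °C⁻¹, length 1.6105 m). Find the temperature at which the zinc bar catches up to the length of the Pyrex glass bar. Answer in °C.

Equal length when α₁L₁ΔT − α₂L₂ΔT = L₂ − L₁ = 1.06×10⁻² m
α₁L₁ = 4.7997×10⁻⁵, α₂L₂ = 5.298545×10⁻⁶ → Δ(αL) = 4.2698455×10⁻⁵ m/K
ΔT = 1.06×10⁻² / 4.2698455×10⁻⁵ = 248.253 K, so T = 16.3 + 248.253 = 264.553 °C

T = 264.6 °C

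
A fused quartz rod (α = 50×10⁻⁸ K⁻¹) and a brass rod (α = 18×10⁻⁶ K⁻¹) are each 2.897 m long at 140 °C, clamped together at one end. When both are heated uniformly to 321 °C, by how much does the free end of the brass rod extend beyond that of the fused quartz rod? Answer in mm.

ΔT = 181 K
fused quartz: ΔL = 50×10⁻⁸ × 2.897 m × 181 = 2.6218×10⁻⁴ m = 0.26218 mm
brass: ΔL = 18×10⁻⁶ × 2.897 m × 181 = 9.4384×10⁻³ m = 9.4384 mm
difference = 9.4384 − 0.26218 = 9.17622 mm

9.18 mm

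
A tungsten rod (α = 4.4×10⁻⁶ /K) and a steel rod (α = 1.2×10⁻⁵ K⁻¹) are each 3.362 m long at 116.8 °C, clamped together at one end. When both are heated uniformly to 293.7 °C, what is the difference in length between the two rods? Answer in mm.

ΔT = 176.9 K
tungsten: ΔL = 4.4×10⁻⁶ × 3.362 m × 176.9 = 2.6168×10⁻³ m = 2.6168 mm
steel: ΔL = 1.2×10⁻⁵ × 3.362 m × 176.9 = 7.1369×10⁻³ m = 7.1369 mm
difference = 7.1369 − 2.6168 = 4.5201 mm

4.52 mm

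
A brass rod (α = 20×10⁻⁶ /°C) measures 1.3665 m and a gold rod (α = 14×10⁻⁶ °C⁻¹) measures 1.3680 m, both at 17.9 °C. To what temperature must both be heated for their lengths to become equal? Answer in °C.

L₁(1 + α₁ΔT) = L₂(1 + α₂ΔT) ⇒ ΔT = (L₂ − L₁)/(α₁L₁ − α₂L₂)
L₂ − L₁ = 1.3680 − 1.3665 = 1.50×10⁻³ m
α₁L₁ − α₂L₂ = 20×10⁻⁶×1.3665 − 14×10⁻⁶×1.3680 = 8.178×10⁻⁶ m/K
ΔT = 1.50×10⁻³ / 8.178×10⁻⁶ = 183.419 K
T = 17.9 + 183.419 = 201.319 °C

T = 201.3 °C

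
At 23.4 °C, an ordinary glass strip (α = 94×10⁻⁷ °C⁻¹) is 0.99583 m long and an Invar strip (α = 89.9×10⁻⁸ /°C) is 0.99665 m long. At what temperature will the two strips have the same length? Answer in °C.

Equal length when α₁L₁ΔT − α₂L₂ΔT = L₂ − L₁ = 8.20×10⁻⁴ m
α₁L₁ = 9.360802×10⁻⁶, α₂L₂ = 8.9598835×10⁻⁷ → Δ(αL) = 8.46481365×10⁻⁶ m/K
ΔT = 8.20×10⁻⁴ / 8.46481365×10⁻⁶ = 96.872 K, so T = 23.4 + 96.872 = 120.272 °C

T = 120.3 °C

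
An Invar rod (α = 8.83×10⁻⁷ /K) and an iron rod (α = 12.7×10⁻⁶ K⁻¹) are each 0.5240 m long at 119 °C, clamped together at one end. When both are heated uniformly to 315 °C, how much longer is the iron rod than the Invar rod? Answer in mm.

ΔT = 196 K
Invar: ΔL = 8.83×10⁻⁷ × 0.5240 m × 196 = 9.0688×10⁻⁵ m = 0.090688 mm
iron: ΔL = 12.7×10⁻⁶ × 0.5240 m × 196 = 1.3043×10⁻³ m = 1.3043 mm
difference = 1.3043 − 0.090688 = 1.213612 mm

1.21 mm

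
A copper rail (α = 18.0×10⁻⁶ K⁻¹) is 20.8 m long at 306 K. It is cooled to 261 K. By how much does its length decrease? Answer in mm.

|ΔT| = |261 − 306| = 45 K
ΔL = αL₀ΔT = (18.0×10⁻⁶)(20.8)(45) = 1.68×10⁻² m

ΔL = 16.8 mm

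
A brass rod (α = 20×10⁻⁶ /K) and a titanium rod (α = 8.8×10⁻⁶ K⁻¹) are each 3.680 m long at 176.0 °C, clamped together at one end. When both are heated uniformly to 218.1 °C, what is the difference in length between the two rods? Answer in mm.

ΔT = 42.1 K
brass: ΔL = 20×10⁻⁶ × 3.680 m × 42.1 = 3.0986×10⁻³ m = 3.0986 mm
titanium: ΔL = 8.8×10⁻⁶ × 3.680 m × 42.1 = 1.3634×10⁻³ m = 1.3634 mm
difference = 3.0986 − 1.3634 = 1.7352 mm

1.74 mm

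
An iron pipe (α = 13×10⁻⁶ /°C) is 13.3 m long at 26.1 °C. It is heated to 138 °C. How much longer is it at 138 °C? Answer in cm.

|ΔT| = |138 − 26.1| = 111.9 K
ΔL = αL₀ΔT = (13×10⁻⁶)(13.3)(111.9) = 1.93×10⁻² m

ΔL = 1.93 cm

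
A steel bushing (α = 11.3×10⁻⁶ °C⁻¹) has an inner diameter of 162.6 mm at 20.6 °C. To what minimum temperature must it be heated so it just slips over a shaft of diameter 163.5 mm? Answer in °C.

T = 510 °C

Required Δd = 163.5 − 162.6 = 0.9 mm
Δd = αd₀ΔT ⇒ ΔT = Δd/(αd₀) = 0.9 / (11.3×10⁻⁶ × 162.6) = 489.83 K
T_min = 20.6 + 489.83 = 510.43 °C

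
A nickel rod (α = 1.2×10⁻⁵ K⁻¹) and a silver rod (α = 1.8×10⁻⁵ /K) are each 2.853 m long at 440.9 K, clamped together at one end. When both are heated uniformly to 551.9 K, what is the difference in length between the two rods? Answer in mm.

ΔT = 111.0 K
nickel: ΔL = 1.2×10⁻⁵ × 2.853 m × 111.0 = 3.8002×10⁻³ m = 3.8002 mm
silver: ΔL = 1.8×10⁻⁵ × 2.853 m × 111.0 = 5.7003×10⁻³ m = 5.7003 mm
difference = 5.7003 − 3.8002 = 1.9001 mm

1.90 mm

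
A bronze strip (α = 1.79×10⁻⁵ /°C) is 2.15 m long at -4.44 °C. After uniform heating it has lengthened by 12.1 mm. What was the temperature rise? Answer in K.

ΔT = 314 K

ΔL = αL₀ΔT ⇒ ΔT = ΔL / (αL₀)
ΔT = 12.1×10⁻³ m / (1.79×10⁻⁵ × 2.15 m) = 314.41 K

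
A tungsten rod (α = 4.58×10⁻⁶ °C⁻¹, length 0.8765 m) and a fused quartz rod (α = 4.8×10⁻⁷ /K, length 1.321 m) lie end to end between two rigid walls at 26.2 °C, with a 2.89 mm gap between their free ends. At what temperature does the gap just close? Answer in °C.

T = 648 °C

α₁L₁ = 4.01437×10⁻⁶ m/K, α₂L₂ = 6.3408×10⁻⁷ m/K → total 4.64845×10⁻⁶ m/K
ΔT = g/(α₁L₁+α₂L₂) = 2.89×10⁻³ / 4.64845×10⁻⁶ = 621.71 K
T = 26.2 + 621.71 = 647.91 °C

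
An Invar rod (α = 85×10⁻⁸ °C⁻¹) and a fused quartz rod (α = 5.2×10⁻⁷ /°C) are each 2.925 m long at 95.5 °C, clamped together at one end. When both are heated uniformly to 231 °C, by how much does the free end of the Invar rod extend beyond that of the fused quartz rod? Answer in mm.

ΔT = 135.5 K
Invar: ΔL = 85×10⁻⁸ × 2.925 m × 135.5 = 3.3689×10⁻⁴ m = 0.33689 mm
fused quartz: ΔL = 5.2×10⁻⁷ × 2.925 m × 135.5 = 2.0610×10⁻⁴ m = 0.20610 mm
difference = 0.33689 − 0.20610 = 0.13079 mm

0.131 mm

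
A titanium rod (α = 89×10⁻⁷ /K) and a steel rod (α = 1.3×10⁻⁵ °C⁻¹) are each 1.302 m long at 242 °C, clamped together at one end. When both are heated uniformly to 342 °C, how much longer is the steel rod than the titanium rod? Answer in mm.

ΔT = 100 K
titanium: ΔL = 89×10⁻⁷ × 1.302 m × 100 = 1.1588×10⁻³ m = 1.1588 mm
steel: ΔL = 1.3×10⁻⁵ × 1.302 m × 100 = 1.6926×10⁻³ m = 1.6926 mm
difference = 1.6926 − 1.1588 = 0.5338 mm

0.534 mm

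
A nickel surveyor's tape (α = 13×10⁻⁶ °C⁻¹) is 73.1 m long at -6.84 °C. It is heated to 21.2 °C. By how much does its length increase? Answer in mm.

ΔL = 26.6 mm

|ΔT| = |21.2 − (-6.84)| = 28.04 K
ΔL = αL₀ΔT = (13×10⁻⁶)(73.1)(28.04) = 2.66×10⁻² m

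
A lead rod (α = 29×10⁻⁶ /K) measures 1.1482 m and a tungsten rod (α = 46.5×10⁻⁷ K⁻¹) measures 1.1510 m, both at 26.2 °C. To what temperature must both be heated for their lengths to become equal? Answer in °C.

T = 126.4 °C

Equal length when α₁L₁ΔT − α₂L₂ΔT = L₂ − L₁ = 2.80×10⁻³ m
α₁L₁ = 3.32978×10⁻⁵, α₂L₂ = 5.35215×10⁻⁶ → Δ(αL) = 2.794565×10⁻⁵ m/K
ΔT = 2.80×10⁻³ / 2.794565×10⁻⁵ = 100.194 K, so T = 26.2 + 100.194 = 126.394 °C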